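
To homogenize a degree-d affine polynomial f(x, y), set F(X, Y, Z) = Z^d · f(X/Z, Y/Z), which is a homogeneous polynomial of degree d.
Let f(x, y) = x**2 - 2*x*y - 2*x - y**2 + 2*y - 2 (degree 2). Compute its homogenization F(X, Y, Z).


F(X, Y, Z) = X**2 - 2*X*Y - 2*X*Z - Y**2 + 2*Y*Z - 2*Z**2

deg(f) = 2.
Substitute x = X/Z, y = Y/Z into f, then multiply by Z^2.
  monomial 1·x^2·y^0 ↦ 1·X^2·Y^0·Z^0.
  monomial -2·x^1·y^1 ↦ -2·X^1·Y^1·Z^0.
  monomial -2·x^1·y^0 ↦ -2·X^1·Y^0·Z^1.
  monomial -1·x^0·y^2 ↦ -1·X^0·Y^2·Z^0.
  monomial 2·x^0·y^1 ↦ 2·X^0·Y^1·Z^1.
  monomial -2·x^0·y^0 ↦ -2·X^0·Y^0·Z^2.
Collecting: F(X, Y, Z) = X**2 - 2*X*Y - 2*X*Z - Y**2 + 2*Y*Z - 2*Z**2.


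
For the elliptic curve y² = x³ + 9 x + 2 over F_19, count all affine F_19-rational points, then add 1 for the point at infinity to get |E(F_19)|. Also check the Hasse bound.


Affine points = {(2, 3), (2, 16), (4, 8), (4, 11), (5, 1), (5, 18), (6, 5), (6, 14), (7, 3), (7, 16), (8, 4), (8, 15), (10, 3), (10, 16), (11, 8), (11, 11), (13, 6), (13, 13), (15, 4), (15, 15), (16, 9), (16, 10), (18, 7), (18, 12)}; affine count = 24; |E(F_19)| = 25.

Discriminant check: Δ ∝ 4a³ + 27b² = 4·9³ + 27·2² = 4·729 + 27·4 ≡ 3 (mod 19). Nonzero ⇒ E is nonsingular.
For each x ∈ F_19, compute rhs = x³ + 9·x + 2 mod 19, then count y ∈ F_19 with y² ≡ rhs.
  x = 0: rhs = 2, matching y values: none (0 points).
  x = 1: rhs = 12, matching y values: none (0 points).
  x = 2: rhs = 9, matching y values: 3, 16 (2 points).
  x = 3: rhs = 18, matching y values: none (0 points).
  x = 4: rhs = 7, matching y values: 8, 11 (2 points).
  x = 5: rhs = 1, matching y values: 1, 18 (2 points).
  x = 6: rhs = 6, matching y values: 5, 14 (2 points).
  x = 7: rhs = 9, matching y values: 3, 16 (2 points).
  x = 8: rhs = 16, matching y values: 4, 15 (2 points).
  x = 9: rhs = 14, matching y values: none (0 points).
  x = 10: rhs = 9, matching y values: 3, 16 (2 points).
  x = 11: rhs = 7, matching y values: 8, 11 (2 points).
  x = 12: rhs = 14, matching y values: none (0 points).
  x = 13: rhs = 17, matching y values: 6, 13 (2 points).
  x = 14: rhs = 3, matching y values: none (0 points).
  x = 15: rhs = 16, matching y values: 4, 15 (2 points).
  x = 16: rhs = 5, matching y values: 9, 10 (2 points).
  x = 17: rhs = 14, matching y values: none (0 points).
  x = 18: rhs = 11, matching y values: 7, 12 (2 points).
Total affine count: 24.
Full point count |E(F_19)| = 24 + 1 = 25.
Hasse bound: |25 − (19+1)| = |5| = 5 ≤ 2√19 ≈ 8.7178 ✓.


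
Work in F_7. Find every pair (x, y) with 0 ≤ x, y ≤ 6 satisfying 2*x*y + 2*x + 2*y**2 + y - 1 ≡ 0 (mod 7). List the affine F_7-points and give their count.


Affine F_7-points: {(0, 4), (0, 6), (1, 3), (1, 6), (2, 2), (2, 6), (3, 1), (3, 6), (4, 0), (4, 6), (5, 6), (6, 5), (6, 6)}; count = 13.

For each of the 49 pairs (x, y) ∈ F_7², evaluate f(x, y) mod 7. Record the zeros.
  x = 0: [0↦6, 1↦2, 2↦2, 3↦6, 4↦0, 5↦5, 6↦0]  zeros at y ∈ {4, 6}
  x = 1: [0↦1, 1↦6, 2↦1, 3↦0, 4↦3, 5↦3, 6↦0]  zeros at y ∈ {3, 6}
  x = 2: [0↦3, 1↦3, 2↦0, 3↦1, 4↦6, 5↦1, 6↦0]  zeros at y ∈ {2, 6}
  x = 3: [0↦5, 1↦0, 2↦6, 3↦2, 4↦2, 5↦6, 6↦0]  zeros at y ∈ {1, 6}
  x = 4: [0↦0, 1↦4, 2↦5, 3↦3, 4↦5, 5↦4, 6↦0]  zeros at y ∈ {0, 6}
  x = 5: [0↦2, 1↦1, 2↦4, 3↦4, 4↦1, 5↦2, 6↦0]  zeros at y ∈ {6}
  x = 6: [0↦4, 1↦5, 2↦3, 3↦5, 4↦4, 5↦0, 6↦0]  zeros at y ∈ {5, 6}
Collecting zeros: affine points = {(0, 4), (0, 6), (1, 3), (1, 6), (2, 2), (2, 6), (3, 1), (3, 6), (4, 0), (4, 6), (5, 6), (6, 5), (6, 6)}.
Total count |C(F_7)_aff| = 13.


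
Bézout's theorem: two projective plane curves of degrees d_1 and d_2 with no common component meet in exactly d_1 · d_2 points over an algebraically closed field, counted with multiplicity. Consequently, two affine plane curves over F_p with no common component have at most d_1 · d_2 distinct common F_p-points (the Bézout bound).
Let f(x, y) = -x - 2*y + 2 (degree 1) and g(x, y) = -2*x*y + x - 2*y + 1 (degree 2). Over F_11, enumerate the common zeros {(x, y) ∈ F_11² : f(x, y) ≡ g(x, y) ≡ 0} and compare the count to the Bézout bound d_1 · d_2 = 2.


Common zeros: {(1, 6), (10, 7)}; count = 2; Bézout bound = 2.

deg(f) = 1, deg(g) = 2, so Bézout bound = 2.
Scan x ∈ F_11. For each x, list the y ∈ F_11 with f(x, y) ≡ 0 and those with g(x, y) ≡ 0 (mod 11); the common zeros in that column are the intersection.
  x = 0: f ≡ 0 at y ∈ {1}; g ≡ 0 at y ∈ {6}; common: ∅.
  x = 1: f ≡ 0 at y ∈ {6}; g ≡ 0 at y ∈ {6}; common: {6}.
  x = 2: f ≡ 0 at y ∈ {0}; g ≡ 0 at y ∈ {6}; common: ∅.
  x = 3: f ≡ 0 at y ∈ {5}; g ≡ 0 at y ∈ {6}; common: ∅.
  x = 4: f ≡ 0 at y ∈ {10}; g ≡ 0 at y ∈ {6}; common: ∅.
  x = 5: f ≡ 0 at y ∈ {4}; g ≡ 0 at y ∈ {6}; common: ∅.
  x = 6: f ≡ 0 at y ∈ {9}; g ≡ 0 at y ∈ {6}; common: ∅.
  x = 7: f ≡ 0 at y ∈ {3}; g ≡ 0 at y ∈ {6}; common: ∅.
  x = 8: f ≡ 0 at y ∈ {8}; g ≡ 0 at y ∈ {6}; common: ∅.
  x = 9: f ≡ 0 at y ∈ {2}; g ≡ 0 at y ∈ {6}; common: ∅.
  x = 10: f ≡ 0 at y ∈ {7}; g ≡ 0 at y ∈ {0, 1, 2, 3, 4, 5, 6, 7, 8, 9, 10}; common: {7}.
Collecting: common zeros = {(1, 6), (10, 7)}, so the count is 2.
Comparison with the Bézout bound: 2 ≤ 2 = deg(f)·deg(g), as expected for curves with no common component (the bound is attained).


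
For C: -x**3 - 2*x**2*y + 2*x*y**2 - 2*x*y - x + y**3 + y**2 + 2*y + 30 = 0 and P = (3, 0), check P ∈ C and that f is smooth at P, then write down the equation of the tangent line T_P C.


Tangent line at P: -28*x - 22*y + 84 = 0.

Step 1: f(3, 0) = 0, so P lies on C.
Step 2: partial derivatives
  f_x(x, y) = -3*x**2 - 4*x*y + 2*y**2 - 2*y - 1, f_y(x, y) = -2*x**2 + 4*x*y - 2*x + 3*y**2 + 2*y + 2.
  f_x(P) = -28, f_y(P) = -22 (gradient nonzero, so P is smooth).
Step 3: tangent line at P: -28·(x − 3) + -22·(y − 0) = 0.
Expanding: -28*x - 22*y + 84 = 0.


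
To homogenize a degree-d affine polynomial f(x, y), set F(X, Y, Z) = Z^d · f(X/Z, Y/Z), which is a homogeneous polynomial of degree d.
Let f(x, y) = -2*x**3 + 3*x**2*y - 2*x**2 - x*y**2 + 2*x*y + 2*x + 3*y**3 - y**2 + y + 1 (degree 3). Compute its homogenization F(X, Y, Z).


F(X, Y, Z) = -2*X**3 + 3*X**2*Y - 2*X**2*Z - X*Y**2 + 2*X*Y*Z + 2*X*Z**2 + 3*Y**3 - Y**2*Z + Y*Z**2 + Z**3

deg(f) = 3.
Substitute x = X/Z, y = Y/Z into f, then multiply by Z^3.
  monomial -2·x^3·y^0 ↦ -2·X^3·Y^0·Z^0.
  monomial 3·x^2·y^1 ↦ 3·X^2·Y^1·Z^0.
  monomial -2·x^2·y^0 ↦ -2·X^2·Y^0·Z^1.
  monomial -1·x^1·y^2 ↦ -1·X^1·Y^2·Z^0.
  monomial 2·x^1·y^1 ↦ 2·X^1·Y^1·Z^1.
  monomial 2·x^1·y^0 ↦ 2·X^1·Y^0·Z^2.
  monomial 3·x^0·y^3 ↦ 3·X^0·Y^3·Z^0.
  monomial -1·x^0·y^2 ↦ -1·X^0·Y^2·Z^1.
  monomial 1·x^0·y^1 ↦ 1·X^0·Y^1·Z^2.
  monomial 1·x^0·y^0 ↦ 1·X^0·Y^0·Z^3.
Collecting: F(X, Y, Z) = -2*X**3 + 3*X**2*Y - 2*X**2*Z - X*Y**2 + 2*X*Y*Z + 2*X*Z**2 + 3*Y**3 - Y**2*Z + Y*Z**2 + Z**3.


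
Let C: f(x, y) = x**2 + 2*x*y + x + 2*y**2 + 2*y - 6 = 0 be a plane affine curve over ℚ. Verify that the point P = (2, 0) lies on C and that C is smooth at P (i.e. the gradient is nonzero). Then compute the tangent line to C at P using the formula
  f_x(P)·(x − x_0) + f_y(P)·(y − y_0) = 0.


Tangent line at P: 5*x + 6*y - 10 = 0.

Step 1: f(2, 0) = 0, so P lies on C.
Step 2: partial derivatives
  f_x(x, y) = 2*x + 2*y + 1, f_y(x, y) = 2*x + 4*y + 2.
  f_x(P) = 5, f_y(P) = 6 (gradient nonzero, so P is smooth).
Step 3: tangent line at P: 5·(x − 2) + 6·(y − 0) = 0.
Expanding: 5*x + 6*y - 10 = 0.


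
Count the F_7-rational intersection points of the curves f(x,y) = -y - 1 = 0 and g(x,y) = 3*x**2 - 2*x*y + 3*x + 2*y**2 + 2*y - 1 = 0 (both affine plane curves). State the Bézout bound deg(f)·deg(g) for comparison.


Common zeros: {(1, 6), (2, 6)}; count = 2; Bézout bound = 2.

deg(f) = 1, deg(g) = 2, so Bézout bound = 2.
Scan x ∈ F_7. For each x, list the y ∈ F_7 with f(x, y) ≡ 0 and those with g(x, y) ≡ 0 (mod 7); the common zeros in that column are the intersection.
  x = 0: f ≡ 0 at y ∈ {6}; g ≡ 0 at y ∈ ∅; common: ∅.
  x = 1: f ≡ 0 at y ∈ {6}; g ≡ 0 at y ∈ {1, 6}; common: {6}.
  x = 2: f ≡ 0 at y ∈ {6}; g ≡ 0 at y ∈ {2, 6}; common: {6}.
  x = 3: f ≡ 0 at y ∈ {6}; g ≡ 0 at y ∈ {0, 2}; common: ∅.
  x = 4: f ≡ 0 at y ∈ {6}; g ≡ 0 at y ∈ ∅; common: ∅.
  x = 5: f ≡ 0 at y ∈ {6}; g ≡ 0 at y ∈ ∅; common: ∅.
  x = 6: f ≡ 0 at y ∈ {6}; g ≡ 0 at y ∈ ∅; common: ∅.
Collecting: common zeros = {(1, 6), (2, 6)}, so the count is 2.
Comparison with the Bézout bound: 2 ≤ 2 = deg(f)·deg(g), as expected for curves with no common component (the bound is attained).


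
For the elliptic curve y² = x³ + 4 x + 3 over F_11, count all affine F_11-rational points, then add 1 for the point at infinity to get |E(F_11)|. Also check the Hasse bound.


Affine points = {(0, 5), (0, 6), (3, 3), (3, 8), (5, 4), (5, 7), (6, 1), (6, 10), (7, 0), (9, 3), (9, 8), (10, 3), (10, 8)}; affine count = 13; |E(F_11)| = 14.

Discriminant check: Δ ∝ 4a³ + 27b² = 4·4³ + 27·3² = 4·64 + 27·9 ≡ 4 (mod 11). Nonzero ⇒ E is nonsingular.
For each x ∈ F_11, compute rhs = x³ + 4·x + 3 mod 11, then count y ∈ F_11 with y² ≡ rhs.
  x = 0: rhs = 3, matching y values: 5, 6 (2 points).
  x = 1: rhs = 8, matching y values: none (0 points).
  x = 2: rhs = 8, matching y values: none (0 points).
  x = 3: rhs = 9, matching y values: 3, 8 (2 points).
  x = 4: rhs = 6, matching y values: none (0 points).
  x = 5: rhs = 5, matching y values: 4, 7 (2 points).
  x = 6: rhs = 1, matching y values: 1, 10 (2 points).
  x = 7: rhs = 0, matching y values: 0 (1 points).
  x = 8: rhs = 8, matching y values: none (0 points).
  x = 9: rhs = 9, matching y values: 3, 8 (2 points).
  x = 10: rhs = 9, matching y values: 3, 8 (2 points).
Total affine count: 13.
Full point count |E(F_11)| = 13 + 1 = 14.
Hasse bound: |14 − (11+1)| = |2| = 2 ≤ 2√11 ≈ 6.6332 ✓.


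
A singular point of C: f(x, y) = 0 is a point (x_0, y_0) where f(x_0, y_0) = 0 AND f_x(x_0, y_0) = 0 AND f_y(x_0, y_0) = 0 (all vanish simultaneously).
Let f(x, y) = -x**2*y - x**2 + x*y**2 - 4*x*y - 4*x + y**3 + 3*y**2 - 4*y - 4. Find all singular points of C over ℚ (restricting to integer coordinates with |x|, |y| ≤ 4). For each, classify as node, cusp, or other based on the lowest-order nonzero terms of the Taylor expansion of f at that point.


Singular points: {(-2, 0)}; classification: node.

Compute partial derivatives:
  f_x = -2*x*y - 2*x + y**2 - 4*y - 4.
  f_y = -x**2 + 2*x*y - 4*x + 3*y**2 + 6*y - 4.
Scan x_0 ∈ {−4, ..., 4}. For each x_0, f_y(x_0, y) is a polynomial in y; find its integer roots y ∈ {−4, ..., 4}, then test f_x and f at those candidates.
  x = -4: f_y(-4, y) = 3*y**2 - 2*y - 4; no integer root y with |y| ≤ 4.
  x = -3: f_y(-3, y) = 3*y**2 - 1; no integer root y with |y| ≤ 4.
  x = -2: f_y(-2, y) = 3*y**2 + 2*y; vanishes at y ∈ {0}. (-2, 0): f_x = 0, f = 0 — SINGULAR.
  x = -1: f_y(-1, y) = 3*y**2 + 4*y - 1; no integer root y with |y| ≤ 4.
  x = 0: f_y(0, y) = 3*y**2 + 6*y - 4; no integer root y with |y| ≤ 4.
  x = 1: f_y(1, y) = 3*y**2 + 8*y - 9; no integer root y with |y| ≤ 4.
  x = 2: f_y(2, y) = 3*y**2 + 10*y - 16; no integer root y with |y| ≤ 4.
  x = 3: f_y(3, y) = 3*y**2 + 12*y - 25; no integer root y with |y| ≤ 4.
  x = 4: f_y(4, y) = 3*y**2 + 14*y - 36; no integer root y with |y| ≤ 4.
Only singular point on the grid: (-2, 0).
Classify: substitute x = -2 + u, y = 0 + v and expand: f = -u**2*v - u**2 + u*v**2 + v**3 + v**2.
No constant or linear terms (consistent with a singular point). Quadratic part: -u**2 + v**2. Cubic part: -u**2*v + u*v**2 + v**3.
The quadratic part v**2 - u**2 = (v − u)(v + u) splits into two distinct linear factors, so there are two distinct tangent lines y − 0 = ±(x − -2) — this is a node (ordinary double point).
Classification: node.


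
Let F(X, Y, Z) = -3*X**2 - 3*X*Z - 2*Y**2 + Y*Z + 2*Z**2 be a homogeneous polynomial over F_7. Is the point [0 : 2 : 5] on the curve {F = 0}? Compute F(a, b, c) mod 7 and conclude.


F(0,2,5) ≡ 3 (mod 7); P is NOT on the curve.

Evaluate F(0, 2, 5) term-by-term (mod 7).
  -3*X**2 ↦ -3·0·1·1 = 0
  -3*X*Z ↦ -3·0·1·5 = 0
  -2*Y**2 ↦ -2·1·4·1 = -8
  Y*Z ↦ 1·1·2·5 = 10
  2*Z**2 ↦ 2·1·1·25 = 50
Sum: F(0, 2, 5) = (0) + (0) + (-8) + (10) + (50) = 52.
Reducing mod 7: 52 ≡ 3 (mod 7).
Since F(a, b, c) ≡ 3 ≠ 0 (mod 7), P does NOT lie on the curve.


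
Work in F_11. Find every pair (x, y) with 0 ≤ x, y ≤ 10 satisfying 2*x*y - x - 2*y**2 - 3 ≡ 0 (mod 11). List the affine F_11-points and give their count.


Affine F_11-points: {(0, 2), (0, 9), (1, 5), (1, 7), (2, 3), (2, 10), (5, 1), (5, 4), (8, 0), (8, 8)}; count = 10.

For each of the 121 pairs (x, y) ∈ F_11², evaluate f(x, y) mod 11. Record the zeros.
  x = 0: [0↦8, 1↦6, 2↦0, 3↦1, 4↦9, 5↦2, 6↦2, 7↦9, 8↦1, 9↦0, 10↦6]  zeros at y ∈ {2, 9}
  x = 1: [0↦7, 1↦7, 2↦3, 3↦6, 4↦5, 5↦0, 6↦2, 7↦0, 8↦5, 9↦6, 10↦3]  zeros at y ∈ {5, 7}
  x = 2: [0↦6, 1↦8, 2↦6, 3↦0, 4↦1, 5↦9, 6↦2, 7↦2, 8↦9, 9↦1, 10↦0]  zeros at y ∈ {3, 10}
  x = 3: [0↦5, 1↦9, 2↦9, 3↦5, 4↦8, 5↦7, 6↦2, 7↦4, 8↦2, 9↦7, 10↦8]  zeros at y ∈ ∅
  x = 4: [0↦4, 1↦10, 2↦1, 3↦10, 4↦4, 5↦5, 6↦2, 7↦6, 8↦6, 9↦2, 10↦5]  zeros at y ∈ ∅
  x = 5: [0↦3, 1↦0, 2↦4, 3↦4, 4↦0, 5↦3, 6↦2, 7↦8, 8↦10, 9↦8, 10↦2]  zeros at y ∈ {1, 4}
  x = 6: [0↦2, 1↦1, 2↦7, 3↦9, 4↦7, 5↦1, 6↦2, 7↦10, 8↦3, 9↦3, 10↦10]  zeros at y ∈ ∅
  x = 7: [0↦1, 1↦2, 2↦10, 3↦3, 4↦3, 5↦10, 6↦2, 7↦1, 8↦7, 9↦9, 10↦7]  zeros at y ∈ ∅
  x = 8: [0↦0, 1↦3, 2↦2, 3↦8, 4↦10, 5↦8, 6↦2, 7↦3, 8↦0, 9↦4, 10↦4]  zeros at y ∈ {0, 8}
  x = 9: [0↦10, 1↦4, 2↦5, 3↦2, 4↦6, 5↦6, 6↦2, 7↦5, 8↦4, 9↦10, 10↦1]  zeros at y ∈ ∅
  x = 10: [0↦9, 1↦5, 2↦8, 3↦7, 4↦2, 5↦4, 6↦2, 7↦7, 8↦8, 9↦5, 10↦9]  zeros at y ∈ ∅
Collecting zeros: affine points = {(0, 2), (0, 9), (1, 5), (1, 7), (2, 3), (2, 10), (5, 1), (5, 4), (8, 0), (8, 8)}.
Total count |C(F_11)_aff| = 10.


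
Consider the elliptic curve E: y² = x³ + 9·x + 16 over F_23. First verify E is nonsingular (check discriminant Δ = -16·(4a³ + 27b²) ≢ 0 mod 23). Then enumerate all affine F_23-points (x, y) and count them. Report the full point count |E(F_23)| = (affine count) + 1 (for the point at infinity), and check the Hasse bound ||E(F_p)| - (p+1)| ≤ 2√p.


Affine points = {(0, 4), (0, 19), (1, 7), (1, 16), (3, 1), (3, 22), (4, 1), (4, 22), (5, 5), (5, 18), (7, 10), (7, 13), (8, 5), (8, 18), (10, 5), (10, 18), (12, 9), (12, 14), (16, 1), (16, 22), (19, 10), (19, 13), (20, 10), (20, 13), (21, 6), (21, 17), (22, 11), (22, 12)}; affine count = 28; |E(F_23)| = 29.

Discriminant check: Δ ∝ 4a³ + 27b² = 4·9³ + 27·16² = 4·729 + 27·256 ≡ 7 (mod 23). Nonzero ⇒ E is nonsingular.
For each x ∈ F_23, compute rhs = x³ + 9·x + 16 mod 23, then count y ∈ F_23 with y² ≡ rhs.
  x = 0: rhs = 16, matching y values: 4, 19 (2 points).
  x = 1: rhs = 3, matching y values: 7, 16 (2 points).
  x = 2: rhs = 19, matching y values: none (0 points).
  x = 3: rhs = 1, matching y values: 1, 22 (2 points).
  x = 4: rhs = 1, matching y values: 1, 22 (2 points).
  x = 5: rhs = 2, matching y values: 5, 18 (2 points).
  x = 6: rhs = 10, matching y values: none (0 points).
  x = 7: rhs = 8, matching y values: 10, 13 (2 points).
  x = 8: rhs = 2, matching y values: 5, 18 (2 points).
  x = 9: rhs = 21, matching y values: none (0 points).
  x = 10: rhs = 2, matching y values: 5, 18 (2 points).
  x = 11: rhs = 20, matching y values: none (0 points).
  x = 12: rhs = 12, matching y values: 9, 14 (2 points).
  x = 13: rhs = 7, matching y values: none (0 points).
  x = 14: rhs = 11, matching y values: none (0 points).
  x = 15: rhs = 7, matching y values: none (0 points).
  x = 16: rhs = 1, matching y values: 1, 22 (2 points).
  x = 17: rhs = 22, matching y values: none (0 points).
  x = 18: rhs = 7, matching y values: none (0 points).
  x = 19: rhs = 8, matching y values: 10, 13 (2 points).
  x = 20: rhs = 8, matching y values: 10, 13 (2 points).
  x = 21: rhs = 13, matching y values: 6, 17 (2 points).
  x = 22: rhs = 6, matching y values: 11, 12 (2 points).
Total affine count: 28.
Full point count |E(F_23)| = 28 + 1 = 29.
Hasse bound: |29 − (23+1)| = |5| = 5 ≤ 2√23 ≈ 9.5917 ✓.


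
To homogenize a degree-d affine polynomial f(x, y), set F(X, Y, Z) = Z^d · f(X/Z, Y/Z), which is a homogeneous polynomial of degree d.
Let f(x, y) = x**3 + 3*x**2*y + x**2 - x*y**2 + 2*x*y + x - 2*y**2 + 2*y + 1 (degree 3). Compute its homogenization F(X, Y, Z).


F(X, Y, Z) = X**3 + 3*X**2*Y + X**2*Z - X*Y**2 + 2*X*Y*Z + X*Z**2 - 2*Y**2*Z + 2*Y*Z**2 + Z**3

deg(f) = 3.
Substitute x = X/Z, y = Y/Z into f, then multiply by Z^3.
  monomial 1·x^3·y^0 ↦ 1·X^3·Y^0·Z^0.
  monomial 3·x^2·y^1 ↦ 3·X^2·Y^1·Z^0.
  monomial 1·x^2·y^0 ↦ 1·X^2·Y^0·Z^1.
  monomial -1·x^1·y^2 ↦ -1·X^1·Y^2·Z^0.
  monomial 2·x^1·y^1 ↦ 2·X^1·Y^1·Z^1.
  monomial 1·x^1·y^0 ↦ 1·X^1·Y^0·Z^2.
  monomial -2·x^0·y^2 ↦ -2·X^0·Y^2·Z^1.
  monomial 2·x^0·y^1 ↦ 2·X^0·Y^1·Z^2.
  monomial 1·x^0·y^0 ↦ 1·X^0·Y^0·Z^3.
Collecting: F(X, Y, Z) = X**3 + 3*X**2*Y + X**2*Z - X*Y**2 + 2*X*Y*Z + X*Z**2 - 2*Y**2*Z + 2*Y*Z**2 + Z**3.


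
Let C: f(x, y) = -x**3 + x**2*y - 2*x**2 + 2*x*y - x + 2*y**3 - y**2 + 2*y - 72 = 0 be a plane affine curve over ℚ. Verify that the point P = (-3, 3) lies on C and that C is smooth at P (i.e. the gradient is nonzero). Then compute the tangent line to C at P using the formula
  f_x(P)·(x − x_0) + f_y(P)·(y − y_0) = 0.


Tangent line at P: -28*x + 53*y - 243 = 0.

Step 1: f(-3, 3) = 0, so P lies on C.
Step 2: partial derivatives
  f_x(x, y) = -3*x**2 + 2*x*y - 4*x + 2*y - 1, f_y(x, y) = x**2 + 2*x + 6*y**2 - 2*y + 2.
  f_x(P) = -28, f_y(P) = 53 (gradient nonzero, so P is smooth).
Step 3: tangent line at P: -28·(x − -3) + 53·(y − 3) = 0.
Expanding: -28*x + 53*y - 243 = 0.


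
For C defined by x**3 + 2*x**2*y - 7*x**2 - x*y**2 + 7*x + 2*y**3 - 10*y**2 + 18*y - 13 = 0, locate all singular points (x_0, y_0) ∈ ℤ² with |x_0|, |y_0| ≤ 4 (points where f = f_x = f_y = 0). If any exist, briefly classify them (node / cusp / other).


Singular points: {(1, 2)}; classification: cusp.

Compute partial derivatives:
  f_x = 3*x**2 + 4*x*y - 14*x - y**2 + 7.
  f_y = 2*x**2 - 2*x*y + 6*y**2 - 20*y + 18.
Scan x_0 ∈ {−4, ..., 4}. For each x_0, f_y(x_0, y) is a polynomial in y; find its integer roots y ∈ {−4, ..., 4}, then test f_x and f at those candidates.
  x = -4: f_y(-4, y) = 6*y**2 - 12*y + 50; no integer root y with |y| ≤ 4.
  x = -3: f_y(-3, y) = 6*y**2 - 14*y + 36; no integer root y with |y| ≤ 4.
  x = -2: f_y(-2, y) = 6*y**2 - 16*y + 26; no integer root y with |y| ≤ 4.
  x = -1: f_y(-1, y) = 6*y**2 - 18*y + 20; no integer root y with |y| ≤ 4.
  x = 0: f_y(0, y) = 6*y**2 - 20*y + 18; no integer root y with |y| ≤ 4.
  x = 1: f_y(1, y) = 6*y**2 - 22*y + 20; vanishes at y ∈ {2}. (1, 2): f_x = 0, f = 0 — SINGULAR.
  x = 2: f_y(2, y) = 6*y**2 - 24*y + 26; no integer root y with |y| ≤ 4.
  x = 3: f_y(3, y) = 6*y**2 - 26*y + 36; no integer root y with |y| ≤ 4.
  x = 4: f_y(4, y) = 6*y**2 - 28*y + 50; no integer root y with |y| ≤ 4.
Only singular point on the grid: (1, 2).
Classify: substitute x = 1 + u, y = 2 + v and expand: f = u**3 + 2*u**2*v - u*v**2 + 2*v**3 + v**2.
No constant or linear terms (consistent with a singular point). Quadratic part: v**2. Cubic part: u**3 + 2*u**2*v - u*v**2 + 2*v**3.
The quadratic part v**2 is a perfect square, so there is a single (double) tangent line v = 0, i.e. y = 2. Restricting the cubic part to that line (v = 0) leaves u**3 ≠ 0, so f is not divisible by v and the branch is v² ≈ -u**3 to lowest order — this is a cusp.
Classification: cusp.


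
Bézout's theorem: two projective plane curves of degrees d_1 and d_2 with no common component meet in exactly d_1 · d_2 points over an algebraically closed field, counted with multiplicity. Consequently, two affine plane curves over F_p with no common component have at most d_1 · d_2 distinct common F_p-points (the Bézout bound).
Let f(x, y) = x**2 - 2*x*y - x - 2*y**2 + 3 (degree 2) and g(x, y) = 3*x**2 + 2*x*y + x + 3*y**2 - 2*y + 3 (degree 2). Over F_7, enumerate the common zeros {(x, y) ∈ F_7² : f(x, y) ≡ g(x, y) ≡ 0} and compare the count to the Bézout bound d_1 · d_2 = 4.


Common zeros: ∅; count = 0; Bézout bound = 4.

deg(f) = 2, deg(g) = 2, so Bézout bound = 4.
Scan x ∈ F_7. For each x, list the y ∈ F_7 with f(x, y) ≡ 0 and those with g(x, y) ≡ 0 (mod 7); the common zeros in that column are the intersection.
  x = 0: f ≡ 0 at y ∈ ∅; g ≡ 0 at y ∈ ∅; common: ∅.
  x = 1: f ≡ 0 at y ∈ {3}; g ≡ 0 at y ∈ {0}; common: ∅.
  x = 2: f ≡ 0 at y ∈ {6}; g ≡ 0 at y ∈ ∅; common: ∅.
  x = 3: f ≡ 0 at y ∈ ∅; g ≡ 0 at y ∈ ∅; common: ∅.
  x = 4: f ≡ 0 at y ∈ {4, 6}; g ≡ 0 at y ∈ ∅; common: ∅.
  x = 5: f ≡ 0 at y ∈ {4, 5}; g ≡ 0 at y ∈ ∅; common: ∅.
  x = 6: f ≡ 0 at y ∈ {3, 5}; g ≡ 0 at y ∈ ∅; common: ∅.
Collecting: common zeros = ∅, so the count is 0.
Comparison with the Bézout bound: 0 ≤ 4 = deg(f)·deg(g), as expected for curves with no common component (the affine F_7-count falls short of the bound because intersections may lie at infinity, over extension fields, or carry multiplicity).


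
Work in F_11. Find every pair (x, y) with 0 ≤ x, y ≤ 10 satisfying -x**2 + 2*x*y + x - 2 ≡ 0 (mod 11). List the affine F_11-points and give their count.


Affine F_11-points: {(1, 1), (2, 1), (3, 5), (4, 10), (5, 0), (6, 10), (7, 0), (8, 5), (9, 9), (10, 9)}; count = 10.

For each of the 121 pairs (x, y) ∈ F_11², evaluate f(x, y) mod 11. Record the zeros.
  x = 0: [0↦9, 1↦9, 2↦9, 3↦9, 4↦9, 5↦9, 6↦9, 7↦9, 8↦9, 9↦9, 10↦9]  zeros at y ∈ ∅
  x = 1: [0↦9, 1↦0, 2↦2, 3↦4, 4↦6, 5↦8, 6↦10, 7↦1, 8↦3, 9↦5, 10↦7]  zeros at y ∈ {1}
  x = 2: [0↦7, 1↦0, 2↦4, 3↦8, 4↦1, 5↦5, 6↦9, 7↦2, 8↦6, 9↦10, 10↦3]  zeros at y ∈ {1}
  x = 3: [0↦3, 1↦9, 2↦4, 3↦10, 4↦5, 5↦0, 6↦6, 7↦1, 8↦7, 9↦2, 10↦8]  zeros at y ∈ {5}
  x = 4: [0↦8, 1↦5, 2↦2, 3↦10, 4↦7, 5↦4, 6↦1, 7↦9, 8↦6, 9↦3, 10↦0]  zeros at y ∈ {10}
  x = 5: [0↦0, 1↦10, 2↦9, 3↦8, 4↦7, 5↦6, 6↦5, 7↦4, 8↦3, 9↦2, 10↦1]  zeros at y ∈ {0}
  x = 6: [0↦1, 1↦2, 2↦3, 3↦4, 4↦5, 5↦6, 6↦7, 7↦8, 8↦9, 9↦10, 10↦0]  zeros at y ∈ {10}
  x = 7: [0↦0, 1↦3, 2↦6, 3↦9, 4↦1, 5↦4, 6↦7, 7↦10, 8↦2, 9↦5, 10↦8]  zeros at y ∈ {0}
  x = 8: [0↦8, 1↦2, 2↦7, 3↦1, 4↦6, 5↦0, 6↦5, 7↦10, 8↦4, 9↦9, 10↦3]  zeros at y ∈ {5}
  x = 9: [0↦3, 1↦10, 2↦6, 3↦2, 4↦9, 5↦5, 6↦1, 7↦8, 8↦4, 9↦0, 10↦7]  zeros at y ∈ {9}
  x = 10: [0↦7, 1↦5, 2↦3, 3↦1, 4↦10, 5↦8, 6↦6, 7↦4, 8↦2, 9↦0, 10↦9]  zeros at y ∈ {9}
Collecting zeros: affine points = {(1, 1), (2, 1), (3, 5), (4, 10), (5, 0), (6, 10), (7, 0), (8, 5), (9, 9), (10, 9)}.
Total count |C(F_11)_aff| = 10.


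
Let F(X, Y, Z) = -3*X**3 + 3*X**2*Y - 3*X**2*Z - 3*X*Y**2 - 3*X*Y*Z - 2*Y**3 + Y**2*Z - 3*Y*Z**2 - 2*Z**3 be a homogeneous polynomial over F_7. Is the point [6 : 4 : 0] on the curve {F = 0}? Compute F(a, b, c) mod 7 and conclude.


F(6,4,0) ≡ 5 (mod 7); P is NOT on the curve.

Evaluate F(6, 4, 0) term-by-term (mod 7).
  -3*X**3 ↦ -3·216·1·1 = -648
  3*X**2*Y ↦ 3·36·4·1 = 432
  -3*X**2*Z ↦ -3·36·1·0 = 0
  -3*X*Y**2 ↦ -3·6·16·1 = -288
  -3*X*Y*Z ↦ -3·6·4·0 = 0
  -2*Y**3 ↦ -2·1·64·1 = -128
  Y**2*Z ↦ 1·1·16·0 = 0
  -3*Y*Z**2 ↦ -3·1·4·0 = 0
  -2*Z**3 ↦ -2·1·1·0 = 0
Sum: F(6, 4, 0) = (-648) + (432) + (0) + (-288) + (0) + (-128) + (0) + (0) + (0) = -632.
Reducing mod 7: -632 ≡ 5 (mod 7).
Since F(a, b, c) ≡ 5 ≠ 0 (mod 7), P does NOT lie on the curve.


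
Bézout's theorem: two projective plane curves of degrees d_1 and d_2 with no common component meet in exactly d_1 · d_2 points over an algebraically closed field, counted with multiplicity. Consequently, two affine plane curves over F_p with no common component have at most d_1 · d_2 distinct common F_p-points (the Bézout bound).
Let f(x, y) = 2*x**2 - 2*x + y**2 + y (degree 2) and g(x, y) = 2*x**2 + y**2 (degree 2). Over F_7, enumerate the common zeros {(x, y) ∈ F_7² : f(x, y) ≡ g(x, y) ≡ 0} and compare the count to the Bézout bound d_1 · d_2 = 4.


Common zeros: {(0, 0)}; count = 1; Bézout bound = 4.

deg(f) = 2, deg(g) = 2, so Bézout bound = 4.
Scan x ∈ F_7. For each x, list the y ∈ F_7 with f(x, y) ≡ 0 and those with g(x, y) ≡ 0 (mod 7); the common zeros in that column are the intersection.
  x = 0: f ≡ 0 at y ∈ {0, 6}; g ≡ 0 at y ∈ {0}; common: {0}.
  x = 1: f ≡ 0 at y ∈ {0, 6}; g ≡ 0 at y ∈ ∅; common: ∅.
  x = 2: f ≡ 0 at y ∈ ∅; g ≡ 0 at y ∈ ∅; common: ∅.
  x = 3: f ≡ 0 at y ∈ {1, 5}; g ≡ 0 at y ∈ ∅; common: ∅.
  x = 4: f ≡ 0 at y ∈ ∅; g ≡ 0 at y ∈ ∅; common: ∅.
  x = 5: f ≡ 0 at y ∈ {1, 5}; g ≡ 0 at y ∈ ∅; common: ∅.
  x = 6: f ≡ 0 at y ∈ ∅; g ≡ 0 at y ∈ ∅; common: ∅.
Collecting: common zeros = {(0, 0)}, so the count is 1.
Comparison with the Bézout bound: 1 ≤ 4 = deg(f)·deg(g), as expected for curves with no common component (the affine F_7-count falls short of the bound because intersections may lie at infinity, over extension fields, or carry multiplicity).


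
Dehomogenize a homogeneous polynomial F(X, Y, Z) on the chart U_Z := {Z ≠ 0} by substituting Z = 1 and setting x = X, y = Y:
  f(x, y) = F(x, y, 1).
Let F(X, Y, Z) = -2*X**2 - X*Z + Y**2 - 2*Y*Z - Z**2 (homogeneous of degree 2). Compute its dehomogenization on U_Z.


f(x, y) = -2*x**2 - x + y**2 - 2*y - 1

On U_Z we set Z = 1. Each monomial c·X^i·Y^j·Z^k in F becomes c·x^i·y^j·1^k = c·x^i·y^j.
Substituting Z = 1: F(X, Y, 1) = -2*x**2 - x + y**2 - 2*y - 1.
Note: deg(f) ≤ deg(F) = 2; strict inequality happens when F is divisible by Z (lost terms).


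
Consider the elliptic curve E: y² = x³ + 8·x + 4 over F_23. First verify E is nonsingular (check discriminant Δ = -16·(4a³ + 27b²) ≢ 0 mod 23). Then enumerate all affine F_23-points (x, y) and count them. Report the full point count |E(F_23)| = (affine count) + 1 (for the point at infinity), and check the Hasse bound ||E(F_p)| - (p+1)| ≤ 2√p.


Affine points = {(0, 2), (0, 21), (1, 6), (1, 17), (3, 3), (3, 20), (4, 10), (4, 13), (5, 10), (5, 13), (7, 9), (7, 14), (9, 0), (10, 7), (10, 16), (14, 10), (14, 13), (15, 7), (15, 16), (17, 4), (17, 19), (18, 0), (19, 0), (21, 7), (21, 16), (22, 8), (22, 15)}; affine count = 27; |E(F_23)| = 28.

Discriminant check: Δ ∝ 4a³ + 27b² = 4·8³ + 27·4² = 4·512 + 27·16 ≡ 19 (mod 23). Nonzero ⇒ E is nonsingular.
For each x ∈ F_23, compute rhs = x³ + 8·x + 4 mod 23, then count y ∈ F_23 with y² ≡ rhs.
  x = 0: rhs = 4, matching y values: 2, 21 (2 points).
  x = 1: rhs = 13, matching y values: 6, 17 (2 points).
  x = 2: rhs = 5, matching y values: none (0 points).
  x = 3: rhs = 9, matching y values: 3, 20 (2 points).
  x = 4: rhs = 8, matching y values: 10, 13 (2 points).
  x = 5: rhs = 8, matching y values: 10, 13 (2 points).
  x = 6: rhs = 15, matching y values: none (0 points).
  x = 7: rhs = 12, matching y values: 9, 14 (2 points).
  x = 8: rhs = 5, matching y values: none (0 points).
  x = 9: rhs = 0, matching y values: 0 (1 points).
  x = 10: rhs = 3, matching y values: 7, 16 (2 points).
  x = 11: rhs = 20, matching y values: none (0 points).
  x = 12: rhs = 11, matching y values: none (0 points).
  x = 13: rhs = 5, matching y values: none (0 points).
  x = 14: rhs = 8, matching y values: 10, 13 (2 points).
  x = 15: rhs = 3, matching y values: 7, 16 (2 points).
  x = 16: rhs = 19, matching y values: none (0 points).
  x = 17: rhs = 16, matching y values: 4, 19 (2 points).
  x = 18: rhs = 0, matching y values: 0 (1 points).
  x = 19: rhs = 0, matching y values: 0 (1 points).
  x = 20: rhs = 22, matching y values: none (0 points).
  x = 21: rhs = 3, matching y values: 7, 16 (2 points).
  x = 22: rhs = 18, matching y values: 8, 15 (2 points).
Total affine count: 27.
Full point count |E(F_23)| = 27 + 1 = 28.
Hasse bound: |28 − (23+1)| = |4| = 4 ≤ 2√23 ≈ 9.5917 ✓.


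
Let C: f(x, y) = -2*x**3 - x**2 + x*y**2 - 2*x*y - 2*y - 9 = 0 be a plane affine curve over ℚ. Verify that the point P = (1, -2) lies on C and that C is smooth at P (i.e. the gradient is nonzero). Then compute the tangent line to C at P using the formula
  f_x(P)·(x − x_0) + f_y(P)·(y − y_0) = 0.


Tangent line at P: -8*y - 16 = 0.

Step 1: f(1, -2) = 0, so P lies on C.
Step 2: partial derivatives
  f_x(x, y) = -6*x**2 - 2*x + y**2 - 2*y, f_y(x, y) = 2*x*y - 2*x - 2.
  f_x(P) = 0, f_y(P) = -8 (gradient nonzero, so P is smooth).
Step 3: tangent line at P: 0·(x − 1) + -8·(y − -2) = 0.
Expanding: -8*y - 16 = 0.


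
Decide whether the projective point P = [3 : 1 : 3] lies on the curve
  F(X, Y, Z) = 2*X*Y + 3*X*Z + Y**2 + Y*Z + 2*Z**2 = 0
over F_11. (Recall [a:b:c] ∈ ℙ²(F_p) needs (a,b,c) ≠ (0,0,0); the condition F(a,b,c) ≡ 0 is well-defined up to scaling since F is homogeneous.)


F(3,1,3) ≡ 0 (mod 11); P is on the curve.

Evaluate F(3, 1, 3) term-by-term (mod 11).
  2*X*Y ↦ 2·3·1·1 = 6
  3*X*Z ↦ 3·3·1·3 = 27
  Y**2 ↦ 1·1·1·1 = 1
  Y*Z ↦ 1·1·1·3 = 3
  2*Z**2 ↦ 2·1·1·9 = 18
Sum: F(3, 1, 3) = (6) + (27) + (1) + (3) + (18) = 55.
Reducing mod 11: 55 ≡ 0 (mod 11).
Since F(a, b, c) ≡ 0 (mod 11), P lies on the curve.


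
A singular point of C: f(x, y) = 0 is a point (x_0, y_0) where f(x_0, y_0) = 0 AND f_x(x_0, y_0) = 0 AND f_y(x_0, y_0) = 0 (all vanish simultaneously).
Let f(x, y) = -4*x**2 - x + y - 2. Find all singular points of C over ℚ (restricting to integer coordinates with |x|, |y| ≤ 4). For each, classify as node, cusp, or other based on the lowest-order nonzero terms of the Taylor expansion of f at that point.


No singular points in the scanned grid; C is smooth there.

Compute partial derivatives:
  f_x = -8*x - 1.
  f_y = 1.
f_y = 1 is a nonzero constant, so f_y never vanishes: no point (x, y) can satisfy f = f_x = f_y = 0. In particular no (x, y) ∈ {−4, ..., 4}² is singular; the curve is smooth.


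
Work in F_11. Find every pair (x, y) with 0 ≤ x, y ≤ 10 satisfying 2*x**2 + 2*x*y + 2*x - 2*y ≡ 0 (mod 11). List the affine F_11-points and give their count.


Affine F_11-points: {(0, 0), (2, 5), (3, 5), (4, 8), (5, 9), (6, 7), (7, 9), (8, 7), (9, 8), (10, 0)}; count = 10.

For each of the 121 pairs (x, y) ∈ F_11², evaluate f(x, y) mod 11. Record the zeros.
  x = 0: [0↦0, 1↦9, 2↦7, 3↦5, 4↦3, 5↦1, 6↦10, 7↦8, 8↦6, 9↦4, 10↦2]  zeros at y ∈ {0}
  x = 1: [0↦4, 1↦4, 2↦4, 3↦4, 4↦4, 5↦4, 6↦4, 7↦4, 8↦4, 9↦4, 10↦4]  zeros at y ∈ ∅
  x = 2: [0↦1, 1↦3, 2↦5, 3↦7, 4↦9, 5↦0, 6↦2, 7↦4, 8↦6, 9↦8, 10↦10]  zeros at y ∈ {5}
  x = 3: [0↦2, 1↦6, 2↦10, 3↦3, 4↦7, 5↦0, 6↦4, 7↦8, 8↦1, 9↦5, 10↦9]  zeros at y ∈ {5}
  x = 4: [0↦7, 1↦2, 2↦8, 3↦3, 4↦9, 5↦4, 6↦10, 7↦5, 8↦0, 9↦6, 10↦1]  zeros at y ∈ {8}
  x = 5: [0↦5, 1↦2, 2↦10, 3↦7, 4↦4, 5↦1, 6↦9, 7↦6, 8↦3, 9↦0, 10↦8]  zeros at y ∈ {9}
  x = 6: [0↦7, 1↦6, 2↦5, 3↦4, 4↦3, 5↦2, 6↦1, 7↦0, 8↦10, 9↦9, 10↦8]  zeros at y ∈ {7}
  x = 7: [0↦2, 1↦3, 2↦4, 3↦5, 4↦6, 5↦7, 6↦8, 7↦9, 8↦10, 9↦0, 10↦1]  zeros at y ∈ {9}
  x = 8: [0↦1, 1↦4, 2↦7, 3↦10, 4↦2, 5↦5, 6↦8, 7↦0, 8↦3, 9↦6, 10↦9]  zeros at y ∈ {7}
  x = 9: [0↦4, 1↦9, 2↦3, 3↦8, 4↦2, 5↦7, 6↦1, 7↦6, 8↦0, 9↦5, 10↦10]  zeros at y ∈ {8}
  x = 10: [0↦0, 1↦7, 2↦3, 3↦10, 4↦6, 5↦2, 6↦9, 7↦5, 8↦1, 9↦8, 10↦4]  zeros at y ∈ {0}
Collecting zeros: affine points = {(0, 0), (2, 5), (3, 5), (4, 8), (5, 9), (6, 7), (7, 9), (8, 7), (9, 8), (10, 0)}.
Total count |C(F_11)_aff| = 10.


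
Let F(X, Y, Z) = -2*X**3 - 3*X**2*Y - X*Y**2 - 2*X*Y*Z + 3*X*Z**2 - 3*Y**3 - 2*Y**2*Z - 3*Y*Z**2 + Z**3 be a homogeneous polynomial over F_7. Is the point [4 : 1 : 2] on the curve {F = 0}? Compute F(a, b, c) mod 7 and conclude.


F(4,1,2) ≡ 2 (mod 7); P is NOT on the curve.

Evaluate F(4, 1, 2) term-by-term (mod 7).
  -2*X**3 ↦ -2·64·1·1 = -128
  -3*X**2*Y ↦ -3·16·1·1 = -48
  -X*Y**2 ↦ -1·4·1·1 = -4
  -2*X*Y*Z ↦ -2·4·1·2 = -16
  3*X*Z**2 ↦ 3·4·1·4 = 48
  -3*Y**3 ↦ -3·1·1·1 = -3
  -2*Y**2*Z ↦ -2·1·1·2 = -4
  -3*Y*Z**2 ↦ -3·1·1·4 = -12
  Z**3 ↦ 1·1·1·8 = 8
Sum: F(4, 1, 2) = (-128) + (-48) + (-4) + (-16) + (48) + (-3) + (-4) + (-12) + (8) = -159.
Reducing mod 7: -159 ≡ 2 (mod 7).
Since F(a, b, c) ≡ 2 ≠ 0 (mod 7), P does NOT lie on the curve.


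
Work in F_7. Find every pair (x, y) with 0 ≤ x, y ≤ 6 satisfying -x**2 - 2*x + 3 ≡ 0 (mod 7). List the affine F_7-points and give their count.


Affine F_7-points: {(1, 0), (1, 1), (1, 2), (1, 3), (1, 4), (1, 5), (1, 6), (4, 0), (4, 1), (4, 2), (4, 3), (4, 4), (4, 5), (4, 6)}; count = 14.

For each of the 49 pairs (x, y) ∈ F_7², evaluate f(x, y) mod 7. Record the zeros.
  x = 0: [0↦3, 1↦3, 2↦3, 3↦3, 4↦3, 5↦3, 6↦3]  zeros at y ∈ ∅
  x = 1: [0↦0, 1↦0, 2↦0, 3↦0, 4↦0, 5↦0, 6↦0]  zeros at y ∈ {0, 1, 2, 3, 4, 5, 6}
  x = 2: [0↦2, 1↦2, 2↦2, 3↦2, 4↦2, 5↦2, 6↦2]  zeros at y ∈ ∅
  x = 3: [0↦2, 1↦2, 2↦2, 3↦2, 4↦2, 5↦2, 6↦2]  zeros at y ∈ ∅
  x = 4: [0↦0, 1↦0, 2↦0, 3↦0, 4↦0, 5↦0, 6↦0]  zeros at y ∈ {0, 1, 2, 3, 4, 5, 6}
  x = 5: [0↦3, 1↦3, 2↦3, 3↦3, 4↦3, 5↦3, 6↦3]  zeros at y ∈ ∅
  x = 6: [0↦4, 1↦4, 2↦4, 3↦4, 4↦4, 5↦4, 6↦4]  zeros at y ∈ ∅
Collecting zeros: affine points = {(1, 0), (1, 1), (1, 2), (1, 3), (1, 4), (1, 5), (1, 6), (4, 0), (4, 1), (4, 2), (4, 3), (4, 4), (4, 5), (4, 6)}.
Total count |C(F_7)_aff| = 14.


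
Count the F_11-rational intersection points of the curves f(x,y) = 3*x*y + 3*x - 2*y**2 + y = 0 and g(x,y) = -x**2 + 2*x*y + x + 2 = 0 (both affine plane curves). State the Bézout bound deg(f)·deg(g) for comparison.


Common zeros: {(8, 2)}; count = 1; Bézout bound = 4.

deg(f) = 2, deg(g) = 2, so Bézout bound = 4.
Scan x ∈ F_11. For each x, list the y ∈ F_11 with f(x, y) ≡ 0 and those with g(x, y) ≡ 0 (mod 11); the common zeros in that column are the intersection.
  x = 0: f ≡ 0 at y ∈ {0, 6}; g ≡ 0 at y ∈ ∅; common: ∅.
  x = 1: f ≡ 0 at y ∈ ∅; g ≡ 0 at y ∈ {10}; common: ∅.
  x = 2: f ≡ 0 at y ∈ {1, 8}; g ≡ 0 at y ∈ {0}; common: ∅.
  x = 3: f ≡ 0 at y ∈ ∅; g ≡ 0 at y ∈ {8}; common: ∅.
  x = 4: f ≡ 0 at y ∈ {3, 9}; g ≡ 0 at y ∈ {4}; common: ∅.
  x = 5: f ≡ 0 at y ∈ ∅; g ≡ 0 at y ∈ {4}; common: ∅.
  x = 6: f ≡ 0 at y ∈ ∅; g ≡ 0 at y ∈ {6}; common: ∅.
  x = 7: f ≡ 0 at y ∈ {4, 7}; g ≡ 0 at y ∈ {6}; common: ∅.
  x = 8: f ≡ 0 at y ∈ {2, 5}; g ≡ 0 at y ∈ {2}; common: {2}.
  x = 9: f ≡ 0 at y ∈ ∅; g ≡ 0 at y ∈ {10}; common: ∅.
  x = 10: f ≡ 0 at y ∈ ∅; g ≡ 0 at y ∈ {0}; common: ∅.
Collecting: common zeros = {(8, 2)}, so the count is 1.
Comparison with the Bézout bound: 1 ≤ 4 = deg(f)·deg(g), as expected for curves with no common component (the affine F_11-count falls short of the bound because intersections may lie at infinity, over extension fields, or carry multiplicity).


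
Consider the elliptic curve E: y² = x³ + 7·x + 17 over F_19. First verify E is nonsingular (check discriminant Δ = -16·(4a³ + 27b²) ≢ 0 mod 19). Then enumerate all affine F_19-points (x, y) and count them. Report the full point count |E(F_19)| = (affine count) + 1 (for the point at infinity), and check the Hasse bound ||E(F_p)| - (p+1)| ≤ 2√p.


Affine points = {(0, 6), (0, 13), (1, 5), (1, 14), (2, 1), (2, 18), (5, 5), (5, 14), (6, 3), (6, 16), (9, 7), (9, 12), (10, 2), (10, 17), (11, 0), (12, 9), (12, 10), (13, 5), (13, 14), (14, 3), (14, 16), (15, 1), (15, 18), (16, 8), (16, 11), (18, 3), (18, 16)}; affine count = 27; |E(F_19)| = 28.

Discriminant check: Δ ∝ 4a³ + 27b² = 4·7³ + 27·17² = 4·343 + 27·289 ≡ 17 (mod 19). Nonzero ⇒ E is nonsingular.
For each x ∈ F_19, compute rhs = x³ + 7·x + 17 mod 19, then count y ∈ F_19 with y² ≡ rhs.
  x = 0: rhs = 17, matching y values: 6, 13 (2 points).
  x = 1: rhs = 6, matching y values: 5, 14 (2 points).
  x = 2: rhs = 1, matching y values: 1, 18 (2 points).
  x = 3: rhs = 8, matching y values: none (0 points).
  x = 4: rhs = 14, matching y values: none (0 points).
  x = 5: rhs = 6, matching y values: 5, 14 (2 points).
  x = 6: rhs = 9, matching y values: 3, 16 (2 points).
  x = 7: rhs = 10, matching y values: none (0 points).
  x = 8: rhs = 15, matching y values: none (0 points).
  x = 9: rhs = 11, matching y values: 7, 12 (2 points).
  x = 10: rhs = 4, matching y values: 2, 17 (2 points).
  x = 11: rhs = 0, matching y values: 0 (1 points).
  x = 12: rhs = 5, matching y values: 9, 10 (2 points).
  x = 13: rhs = 6, matching y values: 5, 14 (2 points).
  x = 14: rhs = 9, matching y values: 3, 16 (2 points).
  x = 15: rhs = 1, matching y values: 1, 18 (2 points).
  x = 16: rhs = 7, matching y values: 8, 11 (2 points).
  x = 17: rhs = 14, matching y values: none (0 points).
  x = 18: rhs = 9, matching y values: 3, 16 (2 points).
Total affine count: 27.
Full point count |E(F_19)| = 27 + 1 = 28.
Hasse bound: |28 − (19+1)| = |8| = 8 ≤ 2√19 ≈ 8.7178 ✓.


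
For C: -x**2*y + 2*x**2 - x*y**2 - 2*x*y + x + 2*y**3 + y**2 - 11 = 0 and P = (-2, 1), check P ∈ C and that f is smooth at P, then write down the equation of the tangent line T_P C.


Tangent line at P: -6*x + 12*y - 24 = 0.

Step 1: f(-2, 1) = 0, so P lies on C.
Step 2: partial derivatives
  f_x(x, y) = -2*x*y + 4*x - y**2 - 2*y + 1, f_y(x, y) = -x**2 - 2*x*y - 2*x + 6*y**2 + 2*y.
  f_x(P) = -6, f_y(P) = 12 (gradient nonzero, so P is smooth).
Step 3: tangent line at P: -6·(x − -2) + 12·(y − 1) = 0.
Expanding: -6*x + 12*y - 24 = 0.


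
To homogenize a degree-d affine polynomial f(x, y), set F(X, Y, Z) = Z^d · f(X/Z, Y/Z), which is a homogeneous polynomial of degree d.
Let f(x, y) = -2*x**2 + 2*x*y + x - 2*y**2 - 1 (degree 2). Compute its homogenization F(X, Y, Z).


F(X, Y, Z) = -2*X**2 + 2*X*Y + X*Z - 2*Y**2 - Z**2

deg(f) = 2.
Substitute x = X/Z, y = Y/Z into f, then multiply by Z^2.
  monomial -2·x^2·y^0 ↦ -2·X^2·Y^0·Z^0.
  monomial 2·x^1·y^1 ↦ 2·X^1·Y^1·Z^0.
  monomial 1·x^1·y^0 ↦ 1·X^1·Y^0·Z^1.
  monomial -2·x^0·y^2 ↦ -2·X^0·Y^2·Z^0.
  monomial -1·x^0·y^0 ↦ -1·X^0·Y^0·Z^2.
Collecting: F(X, Y, Z) = -2*X**2 + 2*X*Y + X*Z - 2*Y**2 - Z**2.


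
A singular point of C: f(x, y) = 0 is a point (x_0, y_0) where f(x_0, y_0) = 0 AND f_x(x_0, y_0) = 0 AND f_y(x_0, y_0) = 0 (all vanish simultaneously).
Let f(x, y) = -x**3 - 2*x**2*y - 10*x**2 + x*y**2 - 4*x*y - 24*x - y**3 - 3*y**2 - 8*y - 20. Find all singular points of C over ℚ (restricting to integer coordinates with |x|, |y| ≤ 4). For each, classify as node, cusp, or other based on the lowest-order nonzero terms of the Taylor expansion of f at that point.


Singular points: {(-2, -2)}; classification: cusp.

Compute partial derivatives:
  f_x = -3*x**2 - 4*x*y - 20*x + y**2 - 4*y - 24.
  f_y = -2*x**2 + 2*x*y - 4*x - 3*y**2 - 6*y - 8.
Scan x_0 ∈ {−4, ..., 4}. For each x_0, f_y(x_0, y) is a polynomial in y; find its integer roots y ∈ {−4, ..., 4}, then test f_x and f at those candidates.
  x = -4: f_y(-4, y) = -3*y**2 - 14*y - 24; no integer root y with |y| ≤ 4.
  x = -3: f_y(-3, y) = -3*y**2 - 12*y - 14; no integer root y with |y| ≤ 4.
  x = -2: f_y(-2, y) = -3*y**2 - 10*y - 8; vanishes at y ∈ {-2}. (-2, -2): f_x = 0, f = 0 — SINGULAR.
  x = -1: f_y(-1, y) = -3*y**2 - 8*y - 6; no integer root y with |y| ≤ 4.
  x = 0: f_y(0, y) = -3*y**2 - 6*y - 8; no integer root y with |y| ≤ 4.
  x = 1: f_y(1, y) = -3*y**2 - 4*y - 14; no integer root y with |y| ≤ 4.
  x = 2: f_y(2, y) = -3*y**2 - 2*y - 24; no integer root y with |y| ≤ 4.
  x = 3: f_y(3, y) = -3*y**2 - 38; no integer root y with |y| ≤ 4.
  x = 4: f_y(4, y) = -3*y**2 + 2*y - 56; no integer root y with |y| ≤ 4.
Only singular point on the grid: (-2, -2).
Classify: substitute x = -2 + u, y = -2 + v and expand: f = -u**3 - 2*u**2*v + u*v**2 - v**3 + v**2.
No constant or linear terms (consistent with a singular point). Quadratic part: v**2. Cubic part: -u**3 - 2*u**2*v + u*v**2 - v**3.
The quadratic part v**2 is a perfect square, so there is a single (double) tangent line v = 0, i.e. y = -2. Restricting the cubic part to that line (v = 0) leaves -u**3 ≠ 0, so f is not divisible by v and the branch is v² ≈ u**3 to lowest order — this is a cusp.
Classification: cusp.
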